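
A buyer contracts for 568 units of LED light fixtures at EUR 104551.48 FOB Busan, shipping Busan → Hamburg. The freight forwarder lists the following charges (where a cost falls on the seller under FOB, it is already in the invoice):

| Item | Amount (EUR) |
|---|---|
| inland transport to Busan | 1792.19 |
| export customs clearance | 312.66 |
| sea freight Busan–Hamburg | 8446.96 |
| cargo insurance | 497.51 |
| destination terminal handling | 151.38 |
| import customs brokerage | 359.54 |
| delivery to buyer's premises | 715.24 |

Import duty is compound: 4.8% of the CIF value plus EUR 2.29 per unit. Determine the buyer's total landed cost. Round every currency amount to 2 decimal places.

FOB: the seller bears costs until goods are on board at the origin port; the buyer bears freight, insurance and all costs thereafter.
Already in the invoice (seller's account under FOB): inland to port, export clearance — exclude.
CIF value = FOB price + freight + insurance = 104551.48 + 8446.96 + 497.51 = 113495.95
Ad valorem component: 113495.95 × 4.8% = 5447.81
Specific component: 568 × 2.29 = 1300.72
Import duty = 5447.81 + 1300.72 = 6748.53
Buyer bears: freight 8446.96 + insurance 497.51 + destination terminal 151.38 + brokerage 359.54 + delivery 715.24 + duty 6748.53 = 16919.16
Landed cost = invoice 104551.48 + 16919.16 = 121470.64

Total landed cost: EUR 121470.64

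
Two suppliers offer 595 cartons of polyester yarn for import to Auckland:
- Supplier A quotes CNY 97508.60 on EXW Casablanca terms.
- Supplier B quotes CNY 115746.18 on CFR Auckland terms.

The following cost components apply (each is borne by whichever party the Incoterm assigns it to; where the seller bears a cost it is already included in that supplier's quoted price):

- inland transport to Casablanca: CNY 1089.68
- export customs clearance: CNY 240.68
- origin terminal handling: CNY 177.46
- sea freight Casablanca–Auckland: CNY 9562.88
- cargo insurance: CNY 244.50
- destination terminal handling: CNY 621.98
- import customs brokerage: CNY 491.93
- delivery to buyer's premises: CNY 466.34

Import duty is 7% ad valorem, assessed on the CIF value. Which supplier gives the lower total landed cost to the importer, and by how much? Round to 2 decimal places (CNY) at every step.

Supplier A is cheaper by CNY 7668.56

Supplier A (EXW):
CIF value = EXW price + inland to port + export clearance + origin terminal + freight + insurance = 97508.60 + 1089.68 + 240.68 + 177.46 + 9562.88 + 244.50 = 108823.80
Import duty = 108823.80 × 7% = 7617.67
Buyer bears (A): 1089.68 + 240.68 + 177.46 + 9562.88 + 244.50 + 621.98 + 491.93 + 466.34 = 12895.45
Landed cost (A) = invoice 97508.60 + 12895.45 + duty 7617.67 = 118021.72
Supplier B (CFR):
CIF value = CFR price + insurance = 115746.18 + 244.50 = 115990.68
Import duty = 115990.68 × 7% = 8119.35
Buyer bears (B): 244.50 + 621.98 + 491.93 + 466.34 = 1824.75
Landed cost (B) = invoice 115746.18 + 1824.75 + duty 8119.35 = 125690.28
Difference = |118021.72 − 125690.28| = 7668.56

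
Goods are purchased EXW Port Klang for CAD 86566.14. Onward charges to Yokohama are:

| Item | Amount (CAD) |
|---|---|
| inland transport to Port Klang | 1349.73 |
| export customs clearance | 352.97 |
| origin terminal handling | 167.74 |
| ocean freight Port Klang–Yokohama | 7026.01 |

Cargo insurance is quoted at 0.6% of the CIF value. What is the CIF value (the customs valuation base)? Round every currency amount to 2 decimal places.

CIF value: CAD 96038.82

Let C be the CIF value. C = EXW price + pre-shipment costs + freight + 0.6% × C
C − 0.6% × C = 86566.14 + 1349.73 + 352.97 + 167.74 + 7026.01
0.994 × C = 95462.59
C = 95462.59 / 0.994 = 96038.82
Insurance premium = 0.6% × 96038.82 = 576.23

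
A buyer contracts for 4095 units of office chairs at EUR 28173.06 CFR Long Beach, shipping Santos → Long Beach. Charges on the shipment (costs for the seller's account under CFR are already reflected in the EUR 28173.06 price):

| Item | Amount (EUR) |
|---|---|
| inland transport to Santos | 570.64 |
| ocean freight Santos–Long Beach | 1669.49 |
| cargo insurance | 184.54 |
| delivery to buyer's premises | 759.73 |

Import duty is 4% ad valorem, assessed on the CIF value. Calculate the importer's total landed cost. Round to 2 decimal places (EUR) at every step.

CFR: the seller pays costs through ocean freight to the destination port, but not insurance.
Already in the invoice (seller's account under CFR): inland to port, freight — exclude.
CIF value = CFR price + insurance = 28173.06 + 184.54 = 28357.60
Import duty = 28357.60 × 4% = 1134.30
Buyer bears: insurance 184.54 + delivery 759.73 + duty 1134.30 = 2078.57
Landed cost = invoice 28173.06 + 2078.57 = 30251.63

Total landed cost: EUR 30251.63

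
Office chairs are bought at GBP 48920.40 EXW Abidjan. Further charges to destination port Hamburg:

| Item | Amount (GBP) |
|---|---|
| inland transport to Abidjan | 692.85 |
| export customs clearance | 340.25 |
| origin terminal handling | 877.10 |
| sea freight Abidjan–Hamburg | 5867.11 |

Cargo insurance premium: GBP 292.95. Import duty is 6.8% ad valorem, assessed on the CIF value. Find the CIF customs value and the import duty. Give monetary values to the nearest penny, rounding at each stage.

CIF = EXW price + pre-shipment costs + freight + insurance
CIF = 48920.40 + 692.85 + 340.25 + 877.10 + 5867.11 + 292.95 = 56990.66
Import duty = 56990.66 × 6.8% = 3875.36

CIF value: GBP 56990.66; import duty: GBP 3875.36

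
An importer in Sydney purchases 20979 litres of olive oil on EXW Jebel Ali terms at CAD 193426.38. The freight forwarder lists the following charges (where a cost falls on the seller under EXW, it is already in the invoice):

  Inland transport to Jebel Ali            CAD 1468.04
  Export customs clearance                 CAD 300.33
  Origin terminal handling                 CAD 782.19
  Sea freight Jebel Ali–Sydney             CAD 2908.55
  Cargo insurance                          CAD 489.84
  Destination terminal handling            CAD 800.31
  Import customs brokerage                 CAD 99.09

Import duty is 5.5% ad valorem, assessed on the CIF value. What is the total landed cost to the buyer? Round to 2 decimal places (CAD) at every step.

EXW: the seller makes goods available at their premises; the buyer bears all onward costs.
CIF value = EXW price + inland to port + export clearance + origin terminal + freight + insurance = 193426.38 + 1468.04 + 300.33 + 782.19 + 2908.55 + 489.84 = 199375.33
Import duty = 199375.33 × 5.5% = 10965.64
Buyer bears: inland to port 1468.04 + export clearance 300.33 + origin terminal 782.19 + freight 2908.55 + insurance 489.84 + destination terminal 800.31 + brokerage 99.09 + duty 10965.64 = 17813.99
Landed cost = invoice 193426.38 + 17813.99 = 211240.37

Total landed cost: CAD 211240.37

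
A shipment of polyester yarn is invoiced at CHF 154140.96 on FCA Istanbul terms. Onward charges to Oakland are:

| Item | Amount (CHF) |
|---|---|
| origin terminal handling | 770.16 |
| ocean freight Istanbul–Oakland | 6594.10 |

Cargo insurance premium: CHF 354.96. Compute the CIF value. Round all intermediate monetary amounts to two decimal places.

CIF value: CHF 161860.18

CIF = FCA price + pre-shipment costs + freight + insurance
CIF = 154140.96 + 770.16 + 6594.10 + 354.96 = 161860.18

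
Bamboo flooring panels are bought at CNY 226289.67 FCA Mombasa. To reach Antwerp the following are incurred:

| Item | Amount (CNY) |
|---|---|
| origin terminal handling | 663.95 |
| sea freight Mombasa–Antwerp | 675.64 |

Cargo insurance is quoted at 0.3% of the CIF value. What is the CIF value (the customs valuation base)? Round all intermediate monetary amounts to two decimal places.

CIF value: CNY 228314.20

Let C be the CIF value. C = FCA price + pre-shipment costs + freight + 0.3% × C
C − 0.3% × C = 226289.67 + 663.95 + 675.64
0.997 × C = 227629.26
C = 227629.26 / 0.997 = 228314.20
Insurance premium = 0.3% × 228314.20 = 684.94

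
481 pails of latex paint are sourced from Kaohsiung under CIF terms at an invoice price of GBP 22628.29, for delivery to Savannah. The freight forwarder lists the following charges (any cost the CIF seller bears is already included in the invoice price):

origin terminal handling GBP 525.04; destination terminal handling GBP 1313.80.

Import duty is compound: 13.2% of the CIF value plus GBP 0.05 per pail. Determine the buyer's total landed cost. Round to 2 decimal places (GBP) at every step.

CIF: the seller pays costs through ocean freight and marine insurance to the destination port.
Already in the invoice (seller's account under CIF): origin terminal — exclude.
The CIF price already equals the CIF value: 22628.29
Ad valorem component: 22628.29 × 13.2% = 2986.93
Specific component: 481 × 0.05 = 24.05
Import duty = 2986.93 + 24.05 = 3010.98
Buyer bears: destination terminal 1313.80 + duty 3010.98 = 4324.78
Landed cost = invoice 22628.29 + 4324.78 = 26953.07

Total landed cost: GBP 26953.07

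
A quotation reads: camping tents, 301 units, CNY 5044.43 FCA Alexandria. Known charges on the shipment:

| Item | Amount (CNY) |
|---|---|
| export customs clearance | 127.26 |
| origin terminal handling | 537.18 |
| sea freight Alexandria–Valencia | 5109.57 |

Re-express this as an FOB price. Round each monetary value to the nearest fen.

Not relevant to the conversion: export clearance — on the seller under both FCA and FOB; already in the FCA price and stays in the FOB price. freight — on the buyer under both terms; not part of either seller's price.
From FCA to FOB, the seller additionally bears: origin terminal.
FOB price = 5044.43 + 537.18 = 5581.61

FOB price: CNY 5581.61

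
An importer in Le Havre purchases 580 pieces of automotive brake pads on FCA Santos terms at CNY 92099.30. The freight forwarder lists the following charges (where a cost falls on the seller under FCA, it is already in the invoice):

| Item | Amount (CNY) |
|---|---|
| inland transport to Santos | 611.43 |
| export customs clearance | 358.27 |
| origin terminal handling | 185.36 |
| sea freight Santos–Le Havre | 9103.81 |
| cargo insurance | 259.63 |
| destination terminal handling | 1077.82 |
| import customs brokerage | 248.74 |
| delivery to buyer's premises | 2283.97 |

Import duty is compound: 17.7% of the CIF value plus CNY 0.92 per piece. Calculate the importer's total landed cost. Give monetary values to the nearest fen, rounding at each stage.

Total landed cost: CNY 123783.94

FCA: the seller delivers export-cleared goods to the carrier; the buyer bears costs from that point.
Already in the invoice (seller's account under FCA): inland to port, export clearance — exclude.
CIF value = FCA price + origin terminal + freight + insurance = 92099.30 + 185.36 + 9103.81 + 259.63 = 101648.10
Ad valorem component: 101648.10 × 17.7% = 17991.71
Specific component: 580 × 0.92 = 533.60
Import duty = 17991.71 + 533.60 = 18525.31
Buyer bears: origin terminal 185.36 + freight 9103.81 + insurance 259.63 + destination terminal 1077.82 + brokerage 248.74 + delivery 2283.97 + duty 18525.31 = 31684.64
Landed cost = invoice 92099.30 + 31684.64 = 123783.94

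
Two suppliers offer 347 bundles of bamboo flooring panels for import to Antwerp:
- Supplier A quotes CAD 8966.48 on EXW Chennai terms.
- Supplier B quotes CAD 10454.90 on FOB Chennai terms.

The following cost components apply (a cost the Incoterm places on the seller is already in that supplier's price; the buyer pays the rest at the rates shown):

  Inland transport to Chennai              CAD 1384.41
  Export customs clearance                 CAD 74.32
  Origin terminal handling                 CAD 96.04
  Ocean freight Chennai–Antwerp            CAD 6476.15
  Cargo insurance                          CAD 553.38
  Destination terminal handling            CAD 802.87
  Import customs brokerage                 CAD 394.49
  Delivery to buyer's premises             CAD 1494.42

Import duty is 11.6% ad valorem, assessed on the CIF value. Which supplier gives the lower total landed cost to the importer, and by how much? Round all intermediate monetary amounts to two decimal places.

Supplier B is cheaper by CAD 74.05

Supplier A (EXW):
CIF value = EXW price + inland to port + export clearance + origin terminal + freight + insurance = 8966.48 + 1384.41 + 74.32 + 96.04 + 6476.15 + 553.38 = 17550.78
Import duty = 17550.78 × 11.6% = 2035.89
Buyer bears (A): 1384.41 + 74.32 + 96.04 + 6476.15 + 553.38 + 802.87 + 394.49 + 1494.42 = 11276.08
Landed cost (A) = invoice 8966.48 + 11276.08 + duty 2035.89 = 22278.45
Supplier B (FOB):
CIF value = FOB price + freight + insurance = 10454.90 + 6476.15 + 553.38 = 17484.43
Import duty = 17484.43 × 11.6% = 2028.19
Buyer bears (B): 6476.15 + 553.38 + 802.87 + 394.49 + 1494.42 = 9721.31
Landed cost (B) = invoice 10454.90 + 9721.31 + duty 2028.19 = 22204.40
Difference = |22278.45 − 22204.40| = 74.05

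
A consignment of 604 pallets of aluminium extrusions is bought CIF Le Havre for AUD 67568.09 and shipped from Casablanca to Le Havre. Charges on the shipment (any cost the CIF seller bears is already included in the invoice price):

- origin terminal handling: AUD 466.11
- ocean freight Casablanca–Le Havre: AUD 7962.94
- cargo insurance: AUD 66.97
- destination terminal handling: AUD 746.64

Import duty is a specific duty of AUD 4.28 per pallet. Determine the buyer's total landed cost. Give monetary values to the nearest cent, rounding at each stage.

Total landed cost: AUD 70899.85

CIF: the seller pays costs through ocean freight and marine insurance to the destination port.
Already in the invoice (seller's account under CIF): origin terminal, freight, insurance — exclude.
The CIF price already equals the CIF value: 67568.09
Import duty = 604 × 4.28 = 2585.12
Buyer bears: destination terminal 746.64 + duty 2585.12 = 3331.76
Landed cost = invoice 67568.09 + 3331.76 = 70899.85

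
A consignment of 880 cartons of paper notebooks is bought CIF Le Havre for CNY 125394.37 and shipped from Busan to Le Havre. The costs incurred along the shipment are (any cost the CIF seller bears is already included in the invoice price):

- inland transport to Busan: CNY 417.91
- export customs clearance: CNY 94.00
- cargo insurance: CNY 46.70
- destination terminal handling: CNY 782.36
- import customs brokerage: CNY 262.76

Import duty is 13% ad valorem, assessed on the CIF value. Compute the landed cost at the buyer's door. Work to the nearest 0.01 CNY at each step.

Total landed cost: CNY 142740.76

CIF: the seller pays costs through ocean freight and marine insurance to the destination port.
Already in the invoice (seller's account under CIF): inland to port, export clearance, insurance — exclude.
The CIF price already equals the CIF value: 125394.37
Import duty = 125394.37 × 13% = 16301.27
Buyer bears: destination terminal 782.36 + brokerage 262.76 + duty 16301.27 = 17346.39
Landed cost = invoice 125394.37 + 17346.39 = 142740.76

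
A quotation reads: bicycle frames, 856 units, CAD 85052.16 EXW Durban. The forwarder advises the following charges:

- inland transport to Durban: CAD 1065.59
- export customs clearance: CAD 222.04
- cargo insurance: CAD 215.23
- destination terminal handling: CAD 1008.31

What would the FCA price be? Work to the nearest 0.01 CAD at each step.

Not relevant to the conversion: insurance, destination terminal — on the buyer under both terms; not part of either seller's price.
From EXW to FCA, the seller additionally bears: inland to port, export clearance.
FCA price = 85052.16 + 1065.59 + 222.04 = 86339.79

FCA price: CAD 86339.79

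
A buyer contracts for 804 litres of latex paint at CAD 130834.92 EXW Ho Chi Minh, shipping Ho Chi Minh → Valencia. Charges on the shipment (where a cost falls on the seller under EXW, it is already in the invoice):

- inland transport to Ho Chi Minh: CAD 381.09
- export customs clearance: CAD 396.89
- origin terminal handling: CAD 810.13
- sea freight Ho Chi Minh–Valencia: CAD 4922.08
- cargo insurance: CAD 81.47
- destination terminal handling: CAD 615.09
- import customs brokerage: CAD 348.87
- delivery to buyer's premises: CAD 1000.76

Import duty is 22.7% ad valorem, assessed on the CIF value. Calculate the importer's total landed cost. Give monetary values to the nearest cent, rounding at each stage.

EXW: the seller makes goods available at their premises; the buyer bears all onward costs.
CIF value = EXW price + inland to port + export clearance + origin terminal + freight + insurance = 130834.92 + 381.09 + 396.89 + 810.13 + 4922.08 + 81.47 = 137426.58
Import duty = 137426.58 × 22.7% = 31195.83
Buyer bears: inland to port 381.09 + export clearance 396.89 + origin terminal 810.13 + freight 4922.08 + insurance 81.47 + destination terminal 615.09 + brokerage 348.87 + delivery 1000.76 + duty 31195.83 = 39752.21
Landed cost = invoice 130834.92 + 39752.21 = 170587.13

Total landed cost: CAD 170587.13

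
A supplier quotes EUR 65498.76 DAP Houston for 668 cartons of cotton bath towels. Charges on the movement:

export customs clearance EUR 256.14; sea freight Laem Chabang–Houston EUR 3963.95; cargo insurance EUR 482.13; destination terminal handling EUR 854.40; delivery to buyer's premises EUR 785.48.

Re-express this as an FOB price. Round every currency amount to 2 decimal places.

FOB price: EUR 59412.80

Not relevant to the conversion: export clearance — on the seller under both DAP and FOB; already in the DAP price and stays in the FOB price.
From DAP to FOB, the seller no longer bears: freight, insurance, destination terminal, delivery.
FOB price = 65498.76 − 3963.95 − 482.13 − 854.40 − 785.48 = 59412.80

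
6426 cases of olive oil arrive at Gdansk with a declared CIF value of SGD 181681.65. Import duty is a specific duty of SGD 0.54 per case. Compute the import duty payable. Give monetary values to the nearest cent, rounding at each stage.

Import duty: SGD 3470.04

Import duty = 6426 × 0.54 = 3470.04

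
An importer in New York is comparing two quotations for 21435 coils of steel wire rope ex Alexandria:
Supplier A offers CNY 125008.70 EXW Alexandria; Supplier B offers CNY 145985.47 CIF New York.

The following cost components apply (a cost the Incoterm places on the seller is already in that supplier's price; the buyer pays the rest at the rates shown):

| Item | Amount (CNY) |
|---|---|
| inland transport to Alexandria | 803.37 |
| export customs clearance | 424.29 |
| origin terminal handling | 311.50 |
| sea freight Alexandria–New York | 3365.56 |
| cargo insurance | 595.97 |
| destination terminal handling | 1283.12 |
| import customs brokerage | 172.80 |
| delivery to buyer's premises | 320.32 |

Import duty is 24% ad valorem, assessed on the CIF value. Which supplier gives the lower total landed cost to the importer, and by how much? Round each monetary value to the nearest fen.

Supplier A (EXW):
CIF value = EXW price + inland to port + export clearance + origin terminal + freight + insurance = 125008.70 + 803.37 + 424.29 + 311.50 + 3365.56 + 595.97 = 130509.39
Import duty = 130509.39 × 24% = 31322.25
Buyer bears (A): 803.37 + 424.29 + 311.50 + 3365.56 + 595.97 + 1283.12 + 172.80 + 320.32 = 7276.93
Landed cost (A) = invoice 125008.70 + 7276.93 + duty 31322.25 = 163607.88
Supplier B (CIF):
The CIF price already equals the CIF value: 145985.47
Import duty = 145985.47 × 24% = 35036.51
Buyer bears (B): 1283.12 + 172.80 + 320.32 = 1776.24
Landed cost (B) = invoice 145985.47 + 1776.24 + duty 35036.51 = 182798.22
Difference = |163607.88 − 182798.22| = 19190.34

Supplier A is cheaper by CNY 19190.34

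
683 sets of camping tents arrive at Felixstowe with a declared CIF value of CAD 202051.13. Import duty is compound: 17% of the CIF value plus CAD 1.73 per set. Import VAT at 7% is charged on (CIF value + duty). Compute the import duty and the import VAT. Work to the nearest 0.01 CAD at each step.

Ad valorem component: 202051.13 × 17% = 34348.69
Specific component: 683 × 1.73 = 1181.59
Import duty = 34348.69 + 1181.59 = 35530.28
VAT base = CIF + duty = 202051.13 + 35530.28 = 237581.41
Import VAT = 237581.41 × 7% = 16630.70

Import duty: CAD 35530.28; import VAT: CAD 16630.70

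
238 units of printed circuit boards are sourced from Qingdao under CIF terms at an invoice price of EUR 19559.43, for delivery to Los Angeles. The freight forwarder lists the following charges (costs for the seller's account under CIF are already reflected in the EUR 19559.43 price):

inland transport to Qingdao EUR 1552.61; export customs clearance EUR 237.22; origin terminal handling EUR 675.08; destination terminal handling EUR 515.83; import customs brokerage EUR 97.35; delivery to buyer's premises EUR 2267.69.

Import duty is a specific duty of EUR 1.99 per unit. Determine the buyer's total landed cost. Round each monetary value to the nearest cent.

Total landed cost: EUR 22913.92

CIF: the seller pays costs through ocean freight and marine insurance to the destination port.
Already in the invoice (seller's account under CIF): inland to port, export clearance, origin terminal — exclude.
The CIF price already equals the CIF value: 19559.43
Import duty = 238 × 1.99 = 473.62
Buyer bears: destination terminal 515.83 + brokerage 97.35 + delivery 2267.69 + duty 473.62 = 3354.49
Landed cost = invoice 19559.43 + 3354.49 = 22913.92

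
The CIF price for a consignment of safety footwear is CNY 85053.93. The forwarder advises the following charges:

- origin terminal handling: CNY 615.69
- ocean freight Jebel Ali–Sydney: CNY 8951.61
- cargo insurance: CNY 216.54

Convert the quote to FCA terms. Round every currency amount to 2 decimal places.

FCA price: CNY 75270.09

From CIF to FCA, the seller no longer bears: origin terminal, freight, insurance.
FCA price = 85053.93 − 615.69 − 8951.61 − 216.54 = 75270.09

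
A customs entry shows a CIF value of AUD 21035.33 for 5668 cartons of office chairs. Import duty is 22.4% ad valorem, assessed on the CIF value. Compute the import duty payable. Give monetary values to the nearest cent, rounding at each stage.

Import duty: AUD 4711.91

Import duty = 21035.33 × 22.4% = 4711.91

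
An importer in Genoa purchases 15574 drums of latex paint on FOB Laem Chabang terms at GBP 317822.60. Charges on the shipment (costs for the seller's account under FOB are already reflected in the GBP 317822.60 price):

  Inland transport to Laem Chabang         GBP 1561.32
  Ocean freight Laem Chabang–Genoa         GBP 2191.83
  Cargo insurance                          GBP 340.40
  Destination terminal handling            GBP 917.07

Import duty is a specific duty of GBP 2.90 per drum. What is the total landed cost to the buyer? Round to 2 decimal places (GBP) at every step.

FOB: the seller bears costs until goods are on board at the origin port; the buyer bears freight, insurance and all costs thereafter.
Already in the invoice (seller's account under FOB): inland to port — exclude.
CIF value = FOB price + freight + insurance = 317822.60 + 2191.83 + 340.40 = 320354.83
Import duty = 15574 × 2.90 = 45164.60
Buyer bears: freight 2191.83 + insurance 340.40 + destination terminal 917.07 + duty 45164.60 = 48613.90
Landed cost = invoice 317822.60 + 48613.90 = 366436.50

Total landed cost: GBP 366436.50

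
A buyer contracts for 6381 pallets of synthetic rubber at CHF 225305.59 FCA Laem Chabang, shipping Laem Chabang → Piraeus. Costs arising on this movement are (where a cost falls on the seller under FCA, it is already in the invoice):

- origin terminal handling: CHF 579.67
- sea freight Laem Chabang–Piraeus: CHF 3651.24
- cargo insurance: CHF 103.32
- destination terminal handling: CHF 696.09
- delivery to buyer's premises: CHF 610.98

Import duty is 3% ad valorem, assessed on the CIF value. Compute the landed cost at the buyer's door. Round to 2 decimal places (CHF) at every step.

Total landed cost: CHF 237836.08

FCA: the seller delivers export-cleared goods to the carrier; the buyer bears costs from that point.
CIF value = FCA price + origin terminal + freight + insurance = 225305.59 + 579.67 + 3651.24 + 103.32 = 229639.82
Import duty = 229639.82 × 3% = 6889.19
Buyer bears: origin terminal 579.67 + freight 3651.24 + insurance 103.32 + destination terminal 696.09 + delivery 610.98 + duty 6889.19 = 12530.49
Landed cost = invoice 225305.59 + 12530.49 = 237836.08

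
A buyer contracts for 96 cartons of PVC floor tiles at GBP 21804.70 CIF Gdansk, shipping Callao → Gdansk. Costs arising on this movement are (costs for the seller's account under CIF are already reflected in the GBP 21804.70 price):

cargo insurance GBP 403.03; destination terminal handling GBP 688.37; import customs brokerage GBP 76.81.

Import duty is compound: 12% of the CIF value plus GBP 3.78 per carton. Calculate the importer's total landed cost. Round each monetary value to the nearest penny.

CIF: the seller pays costs through ocean freight and marine insurance to the destination port.
Already in the invoice (seller's account under CIF): insurance — exclude.
The CIF price already equals the CIF value: 21804.70
Ad valorem component: 21804.70 × 12% = 2616.56
Specific component: 96 × 3.78 = 362.88
Import duty = 2616.56 + 362.88 = 2979.44
Buyer bears: destination terminal 688.37 + brokerage 76.81 + duty 2979.44 = 3744.62
Landed cost = invoice 21804.70 + 3744.62 = 25549.32

Total landed cost: GBP 25549.32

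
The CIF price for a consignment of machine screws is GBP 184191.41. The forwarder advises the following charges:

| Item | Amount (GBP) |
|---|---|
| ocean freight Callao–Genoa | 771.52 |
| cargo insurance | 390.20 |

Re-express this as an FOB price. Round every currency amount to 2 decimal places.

From CIF to FOB, the seller no longer bears: freight, insurance.
FOB price = 184191.41 − 771.52 − 390.20 = 183029.69

FOB price: GBP 183029.69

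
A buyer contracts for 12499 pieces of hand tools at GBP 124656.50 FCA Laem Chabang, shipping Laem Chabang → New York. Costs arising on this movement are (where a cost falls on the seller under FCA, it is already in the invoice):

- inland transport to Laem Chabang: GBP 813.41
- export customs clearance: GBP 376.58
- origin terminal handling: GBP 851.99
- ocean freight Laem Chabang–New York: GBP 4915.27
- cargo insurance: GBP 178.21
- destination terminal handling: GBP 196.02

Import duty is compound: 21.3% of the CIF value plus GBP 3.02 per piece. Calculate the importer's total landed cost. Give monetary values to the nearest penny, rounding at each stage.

FCA: the seller delivers export-cleared goods to the carrier; the buyer bears costs from that point.
Already in the invoice (seller's account under FCA): inland to port, export clearance — exclude.
CIF value = FCA price + origin terminal + freight + insurance = 124656.50 + 851.99 + 4915.27 + 178.21 = 130601.97
Ad valorem component: 130601.97 × 21.3% = 27818.22
Specific component: 12499 × 3.02 = 37746.98
Import duty = 27818.22 + 37746.98 = 65565.20
Buyer bears: origin terminal 851.99 + freight 4915.27 + insurance 178.21 + destination terminal 196.02 + duty 65565.20 = 71706.69
Landed cost = invoice 124656.50 + 71706.69 = 196363.19

Total landed cost: GBP 196363.19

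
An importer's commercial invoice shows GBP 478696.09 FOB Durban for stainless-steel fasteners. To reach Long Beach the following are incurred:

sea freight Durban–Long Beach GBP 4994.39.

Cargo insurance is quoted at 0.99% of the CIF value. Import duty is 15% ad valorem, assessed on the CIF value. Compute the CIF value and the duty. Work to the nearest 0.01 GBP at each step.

Let C be the CIF value. C = FOB price + freight + 0.99% × C
C − 0.99% × C = 478696.09 + 4994.39
0.9901 × C = 483690.48
C = 483690.48 / 0.9901 = 488526.90
Insurance premium = 0.99% × 488526.90 = 4836.42
Import duty = 488526.90 × 15% = 73279.04

CIF value: GBP 488526.90; import duty: GBP 73279.04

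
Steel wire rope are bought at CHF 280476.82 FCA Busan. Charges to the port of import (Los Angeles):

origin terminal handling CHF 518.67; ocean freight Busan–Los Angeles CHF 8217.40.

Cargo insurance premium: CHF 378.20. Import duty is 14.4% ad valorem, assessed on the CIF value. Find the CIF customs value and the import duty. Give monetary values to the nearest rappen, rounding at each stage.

CIF = FCA price + pre-shipment costs + freight + insurance
CIF = 280476.82 + 518.67 + 8217.40 + 378.20 = 289591.09
Import duty = 289591.09 × 14.4% = 41701.12

CIF value: CHF 289591.09; import duty: CHF 41701.12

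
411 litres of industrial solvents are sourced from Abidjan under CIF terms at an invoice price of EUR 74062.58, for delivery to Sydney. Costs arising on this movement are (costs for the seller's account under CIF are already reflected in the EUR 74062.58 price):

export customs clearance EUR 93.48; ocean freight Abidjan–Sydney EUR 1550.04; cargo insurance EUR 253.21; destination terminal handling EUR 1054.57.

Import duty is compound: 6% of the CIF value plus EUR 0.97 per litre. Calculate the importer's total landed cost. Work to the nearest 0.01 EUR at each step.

Total landed cost: EUR 79959.57

CIF: the seller pays costs through ocean freight and marine insurance to the destination port.
Already in the invoice (seller's account under CIF): export clearance, freight, insurance — exclude.
The CIF price already equals the CIF value: 74062.58
Ad valorem component: 74062.58 × 6% = 4443.75
Specific component: 411 × 0.97 = 398.67
Import duty = 4443.75 + 398.67 = 4842.42
Buyer bears: destination terminal 1054.57 + duty 4842.42 = 5896.99
Landed cost = invoice 74062.58 + 5896.99 = 79959.57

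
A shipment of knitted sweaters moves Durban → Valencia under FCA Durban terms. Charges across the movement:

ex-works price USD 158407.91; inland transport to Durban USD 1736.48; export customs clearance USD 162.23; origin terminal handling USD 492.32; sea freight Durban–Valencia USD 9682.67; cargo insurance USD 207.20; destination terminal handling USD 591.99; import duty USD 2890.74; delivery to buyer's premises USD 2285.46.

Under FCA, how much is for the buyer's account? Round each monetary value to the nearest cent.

FCA: the seller delivers export-cleared goods to the carrier; the buyer bears costs from that point.
Seller's account: goods 158407.91 + inland to port 1736.48 + export clearance 162.23 = 160306.62
Buyer's account: origin terminal 492.32 + freight 9682.67 + insurance 207.20 + destination terminal 591.99 + duty 2890.74 + delivery 2285.46 = 16150.38

Buyer's account: USD 16150.38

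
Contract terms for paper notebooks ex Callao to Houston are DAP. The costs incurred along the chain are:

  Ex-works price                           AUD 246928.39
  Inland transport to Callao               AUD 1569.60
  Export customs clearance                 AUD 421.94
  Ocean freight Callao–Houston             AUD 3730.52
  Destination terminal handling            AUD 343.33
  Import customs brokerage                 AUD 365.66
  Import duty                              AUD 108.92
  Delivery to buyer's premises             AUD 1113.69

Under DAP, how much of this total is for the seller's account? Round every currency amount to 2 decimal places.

DAP: the seller bears all costs to the named destination except import duty and clearance.
Seller's account: goods 246928.39 + inland to port 1569.60 + export clearance 421.94 + freight 3730.52 + destination terminal 343.33 + delivery 1113.69 = 254107.47
Buyer's account: brokerage 365.66 + duty 108.92 = 474.58

Seller's account: AUD 254107.47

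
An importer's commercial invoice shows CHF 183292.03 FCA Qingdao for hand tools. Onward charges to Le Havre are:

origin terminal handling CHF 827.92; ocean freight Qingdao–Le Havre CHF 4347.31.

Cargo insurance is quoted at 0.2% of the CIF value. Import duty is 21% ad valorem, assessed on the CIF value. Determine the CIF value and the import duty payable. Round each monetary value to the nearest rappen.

CIF value: CHF 188844.95; import duty: CHF 39657.44

Let C be the CIF value. C = FCA price + pre-shipment costs + freight + 0.2% × C
C − 0.2% × C = 183292.03 + 827.92 + 4347.31
0.998 × C = 188467.26
C = 188467.26 / 0.998 = 188844.95
Insurance premium = 0.2% × 188844.95 = 377.69
Import duty = 188844.95 × 21% = 39657.44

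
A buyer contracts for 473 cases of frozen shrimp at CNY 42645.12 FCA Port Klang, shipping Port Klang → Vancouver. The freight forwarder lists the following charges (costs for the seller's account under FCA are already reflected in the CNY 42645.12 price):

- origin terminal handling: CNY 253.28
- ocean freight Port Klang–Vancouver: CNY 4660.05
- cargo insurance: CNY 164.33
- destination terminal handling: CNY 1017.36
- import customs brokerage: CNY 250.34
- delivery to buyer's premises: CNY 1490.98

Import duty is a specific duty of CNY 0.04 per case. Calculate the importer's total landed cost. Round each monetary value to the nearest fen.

Total landed cost: CNY 50500.38

FCA: the seller delivers export-cleared goods to the carrier; the buyer bears costs from that point.
CIF value = FCA price + origin terminal + freight + insurance = 42645.12 + 253.28 + 4660.05 + 164.33 = 47722.78
Import duty = 473 × 0.04 = 18.92
Buyer bears: origin terminal 253.28 + freight 4660.05 + insurance 164.33 + destination terminal 1017.36 + brokerage 250.34 + delivery 1490.98 + duty 18.92 = 7855.26
Landed cost = invoice 42645.12 + 7855.26 = 50500.38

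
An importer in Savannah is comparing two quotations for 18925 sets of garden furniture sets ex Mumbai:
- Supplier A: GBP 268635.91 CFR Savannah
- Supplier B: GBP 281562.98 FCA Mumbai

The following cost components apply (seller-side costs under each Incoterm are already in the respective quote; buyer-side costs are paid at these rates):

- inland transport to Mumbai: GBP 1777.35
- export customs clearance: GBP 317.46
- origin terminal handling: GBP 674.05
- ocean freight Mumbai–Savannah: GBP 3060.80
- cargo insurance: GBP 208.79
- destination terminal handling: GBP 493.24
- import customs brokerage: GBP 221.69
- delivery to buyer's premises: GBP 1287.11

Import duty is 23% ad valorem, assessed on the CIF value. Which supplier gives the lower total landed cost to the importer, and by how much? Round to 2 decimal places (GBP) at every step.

Supplier A (CFR):
CIF value = CFR price + insurance = 268635.91 + 208.79 = 268844.70
Import duty = 268844.70 × 23% = 61834.28
Buyer bears (A): 208.79 + 493.24 + 221.69 + 1287.11 = 2210.83
Landed cost (A) = invoice 268635.91 + 2210.83 + duty 61834.28 = 332681.02
Supplier B (FCA):
CIF value = FCA price + origin terminal + freight + insurance = 281562.98 + 674.05 + 3060.80 + 208.79 = 285506.62
Import duty = 285506.62 × 23% = 65666.52
Buyer bears (B): 674.05 + 3060.80 + 208.79 + 493.24 + 221.69 + 1287.11 = 5945.68
Landed cost (B) = invoice 281562.98 + 5945.68 + duty 65666.52 = 353175.18
Difference = |332681.02 − 353175.18| = 20494.16

Supplier A is cheaper by GBP 20494.16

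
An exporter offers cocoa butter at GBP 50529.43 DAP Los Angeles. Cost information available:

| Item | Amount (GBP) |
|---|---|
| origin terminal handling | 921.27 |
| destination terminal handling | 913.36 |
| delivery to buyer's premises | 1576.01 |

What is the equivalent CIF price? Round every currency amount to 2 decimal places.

Not relevant to the conversion: origin terminal — on the seller under both DAP and CIF; already in the DAP price and stays in the CIF price.
From DAP to CIF, the seller no longer bears: destination terminal, delivery.
CIF price = 50529.43 − 913.36 − 1576.01 = 48040.06

CIF price: GBP 48040.06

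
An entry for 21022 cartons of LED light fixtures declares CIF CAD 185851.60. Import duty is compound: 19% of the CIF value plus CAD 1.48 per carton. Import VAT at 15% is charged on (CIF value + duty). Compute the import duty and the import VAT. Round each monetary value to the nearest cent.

Ad valorem component: 185851.60 × 19% = 35311.80
Specific component: 21022 × 1.48 = 31112.56
Import duty = 35311.80 + 31112.56 = 66424.36
VAT base = CIF + duty = 185851.60 + 66424.36 = 252275.96
Import VAT = 252275.96 × 15% = 37841.39

Import duty: CAD 66424.36; import VAT: CAD 37841.39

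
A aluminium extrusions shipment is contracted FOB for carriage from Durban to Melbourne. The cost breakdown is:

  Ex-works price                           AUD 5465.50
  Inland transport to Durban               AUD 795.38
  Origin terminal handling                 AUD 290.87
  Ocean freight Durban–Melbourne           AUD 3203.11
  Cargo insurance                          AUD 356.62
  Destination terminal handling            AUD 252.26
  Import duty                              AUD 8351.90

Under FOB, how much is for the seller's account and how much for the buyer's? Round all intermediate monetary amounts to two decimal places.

Seller: AUD 6551.75; buyer: AUD 12163.89

FOB: the seller bears costs until goods are on board at the origin port; the buyer bears freight, insurance and all costs thereafter.
Seller's account: goods 5465.50 + inland to port 795.38 + origin terminal 290.87 = 6551.75
Buyer's account: freight 3203.11 + insurance 356.62 + destination terminal 252.26 + duty 8351.90 = 12163.89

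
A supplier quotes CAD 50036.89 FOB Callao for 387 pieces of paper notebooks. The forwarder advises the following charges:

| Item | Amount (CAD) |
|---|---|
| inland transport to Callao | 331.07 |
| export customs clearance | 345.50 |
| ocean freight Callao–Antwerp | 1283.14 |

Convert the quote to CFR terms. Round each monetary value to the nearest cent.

CFR price: CAD 51320.03

Not relevant to the conversion: export clearance, inland to port — on the seller under both FOB and CFR; already in the FOB price and stays in the CFR price.
From FOB to CFR, the seller additionally bears: freight.
CFR price = 50036.89 + 1283.14 = 51320.03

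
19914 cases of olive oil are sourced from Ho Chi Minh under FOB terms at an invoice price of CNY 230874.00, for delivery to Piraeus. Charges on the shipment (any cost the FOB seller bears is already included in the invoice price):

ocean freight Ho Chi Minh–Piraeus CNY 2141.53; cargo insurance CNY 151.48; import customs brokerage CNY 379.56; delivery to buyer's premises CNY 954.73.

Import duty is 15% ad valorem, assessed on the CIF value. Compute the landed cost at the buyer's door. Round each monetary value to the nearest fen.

FOB: the seller bears costs until goods are on board at the origin port; the buyer bears freight, insurance and all costs thereafter.
CIF value = FOB price + freight + insurance = 230874.00 + 2141.53 + 151.48 = 233167.01
Import duty = 233167.01 × 15% = 34975.05
Buyer bears: freight 2141.53 + insurance 151.48 + brokerage 379.56 + delivery 954.73 + duty 34975.05 = 38602.35
Landed cost = invoice 230874.00 + 38602.35 = 269476.35

Total landed cost: CNY 269476.35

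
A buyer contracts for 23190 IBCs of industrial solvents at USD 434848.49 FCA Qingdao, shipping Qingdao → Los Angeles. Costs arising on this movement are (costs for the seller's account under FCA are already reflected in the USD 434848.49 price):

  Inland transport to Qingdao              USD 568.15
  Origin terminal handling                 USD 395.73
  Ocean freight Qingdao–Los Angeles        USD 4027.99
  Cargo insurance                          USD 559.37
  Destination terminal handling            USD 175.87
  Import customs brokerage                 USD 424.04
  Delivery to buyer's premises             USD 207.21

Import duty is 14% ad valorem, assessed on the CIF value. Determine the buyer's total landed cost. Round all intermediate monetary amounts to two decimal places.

Total landed cost: USD 502215.12

FCA: the seller delivers export-cleared goods to the carrier; the buyer bears costs from that point.
Already in the invoice (seller's account under FCA): inland to port — exclude.
CIF value = FCA price + origin terminal + freight + insurance = 434848.49 + 395.73 + 4027.99 + 559.37 = 439831.58
Import duty = 439831.58 × 14% = 61576.42
Buyer bears: origin terminal 395.73 + freight 4027.99 + insurance 559.37 + destination terminal 175.87 + brokerage 424.04 + delivery 207.21 + duty 61576.42 = 67366.63
Landed cost = invoice 434848.49 + 67366.63 = 502215.12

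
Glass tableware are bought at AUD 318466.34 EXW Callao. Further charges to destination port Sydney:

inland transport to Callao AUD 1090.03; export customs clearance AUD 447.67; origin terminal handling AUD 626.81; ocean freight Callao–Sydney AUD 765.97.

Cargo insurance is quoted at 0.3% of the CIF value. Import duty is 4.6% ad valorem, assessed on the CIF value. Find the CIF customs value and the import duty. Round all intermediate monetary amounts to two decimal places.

Let C be the CIF value. C = EXW price + pre-shipment costs + freight + 0.3% × C
C − 0.3% × C = 318466.34 + 1090.03 + 447.67 + 626.81 + 765.97
0.997 × C = 321396.82
C = 321396.82 / 0.997 = 322363.91
Insurance premium = 0.3% × 322363.91 = 967.09
Import duty = 322363.91 × 4.6% = 14828.74

CIF value: AUD 322363.91; import duty: AUD 14828.74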